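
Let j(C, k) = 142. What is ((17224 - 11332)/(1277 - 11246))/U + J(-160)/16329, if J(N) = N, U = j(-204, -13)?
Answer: -53784358/3852549957 ≈ -0.013961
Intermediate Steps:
U = 142
((17224 - 11332)/(1277 - 11246))/U + J(-160)/16329 = ((17224 - 11332)/(1277 - 11246))/142 - 160/16329 = (5892/(-9969))*(1/142) - 160*1/16329 = (5892*(-1/9969))*(1/142) - 160/16329 = -1964/3323*1/142 - 160/16329 = -982/235933 - 160/16329 = -53784358/3852549957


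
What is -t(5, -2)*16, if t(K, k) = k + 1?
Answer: 16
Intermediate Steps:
t(K, k) = 1 + k
-t(5, -2)*16 = -(1 - 2)*16 = -1*(-1)*16 = 1*16 = 16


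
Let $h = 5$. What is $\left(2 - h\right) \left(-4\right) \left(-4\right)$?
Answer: $-48$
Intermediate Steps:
$\left(2 - h\right) \left(-4\right) \left(-4\right) = \left(2 - 5\right) \left(-4\right) \left(-4\right) = \left(-3\right) \left(-4\right) \left(-4\right) = 12 \left(-4\right) = -48$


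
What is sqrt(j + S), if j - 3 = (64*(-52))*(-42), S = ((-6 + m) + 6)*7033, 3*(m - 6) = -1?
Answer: sqrt(1616694)/3 ≈ 423.83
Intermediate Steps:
m = 17/3 (m = 6 + (1/3)*(-1) = 6 - 1/3 = 17/3 ≈ 5.6667)
S = 119561/3 (S = ((-6 + 17/3) + 6)*7033 = (-1/3 + 6)*7033 = (17/3)*7033 = 119561/3 ≈ 39854.)
j = 139779 (j = 3 + (64*(-52))*(-42) = 3 - 3328*(-42) = 3 + 139776 = 139779)
sqrt(j + S) = sqrt(139779 + 119561/3) = sqrt(538898/3) = sqrt(1616694)/3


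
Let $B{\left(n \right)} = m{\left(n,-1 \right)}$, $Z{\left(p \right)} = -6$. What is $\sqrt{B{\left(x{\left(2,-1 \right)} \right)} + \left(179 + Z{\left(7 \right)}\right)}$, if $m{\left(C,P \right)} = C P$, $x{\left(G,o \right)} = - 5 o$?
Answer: $2 \sqrt{42} \approx 12.961$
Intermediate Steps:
$B{\left(n \right)} = - n$ ($B{\left(n \right)} = n \left(-1\right) = - n$)
$\sqrt{B{\left(x{\left(2,-1 \right)} \right)} + \left(179 + Z{\left(7 \right)}\right)} = \sqrt{- \left(-5\right) \left(-1\right) + \left(179 - 6\right)} = \sqrt{\left(-1\right) 5 + 173} = \sqrt{-5 + 173} = \sqrt{168} = 2 \sqrt{42}$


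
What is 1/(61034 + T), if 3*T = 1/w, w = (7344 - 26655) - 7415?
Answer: 80178/4893584051 ≈ 1.6384e-5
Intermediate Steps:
w = -26726 (w = -19311 - 7415 = -26726)
T = -1/80178 (T = (⅓)/(-26726) = (⅓)*(-1/26726) = -1/80178 ≈ -1.2472e-5)
1/(61034 + T) = 1/(61034 - 1/80178) = 1/(4893584051/80178) = 80178/4893584051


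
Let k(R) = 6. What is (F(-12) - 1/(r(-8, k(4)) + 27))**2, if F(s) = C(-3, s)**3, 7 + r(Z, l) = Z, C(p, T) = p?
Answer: 105625/144 ≈ 733.51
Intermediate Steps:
r(Z, l) = -7 + Z
F(s) = -27 (F(s) = (-3)**3 = -27)
(F(-12) - 1/(r(-8, k(4)) + 27))**2 = (-27 - 1/((-7 - 8) + 27))**2 = (-27 - 1/(-15 + 27))**2 = (-27 - 1/12)**2 = (-325/12)**2 = 105625/144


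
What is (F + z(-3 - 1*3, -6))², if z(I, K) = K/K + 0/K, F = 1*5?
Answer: 36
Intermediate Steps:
F = 5
z(I, K) = 1 (z(I, K) = 1 + 0 = 1)
(F + z(-3 - 1*3, -6))² = (5 + 1)² = 6² = 36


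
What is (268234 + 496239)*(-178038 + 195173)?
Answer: 13099244855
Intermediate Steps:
(268234 + 496239)*(-178038 + 195173) = 764473*17135 = 13099244855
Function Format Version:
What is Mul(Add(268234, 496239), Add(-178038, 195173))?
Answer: 13099244855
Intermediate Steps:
Mul(Add(268234, 496239), Add(-178038, 195173)) = Mul(764473, 17135) = 13099244855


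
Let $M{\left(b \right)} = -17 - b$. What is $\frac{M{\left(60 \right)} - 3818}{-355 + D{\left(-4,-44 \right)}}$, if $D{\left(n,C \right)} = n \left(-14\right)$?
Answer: $\frac{3895}{299} \approx 13.027$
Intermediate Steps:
$D{\left(n,C \right)} = - 14 n$
$\frac{M{\left(60 \right)} - 3818}{-355 + D{\left(-4,-44 \right)}} = \frac{\left(-17 - 60\right) - 3818}{-355 - -56} = \frac{\left(-17 - 60\right) - 3818}{-355 + 56} = \frac{-77 - 3818}{-299} = \left(-3895\right) \left(- \frac{1}{299}\right) = \frac{3895}{299}$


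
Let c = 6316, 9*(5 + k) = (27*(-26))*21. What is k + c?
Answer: 4673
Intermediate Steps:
k = -1643 (k = -5 + ((27*(-26))*21)/9 = -5 + (-702*21)/9 = -5 + (⅑)*(-14742) = -5 - 1638 = -1643)
k + c = -1643 + 6316 = 4673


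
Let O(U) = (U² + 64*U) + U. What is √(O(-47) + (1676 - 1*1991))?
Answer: 3*I*√129 ≈ 34.073*I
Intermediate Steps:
O(U) = U² + 65*U
√(O(-47) + (1676 - 1*1991)) = √(-47*(65 - 47) + (1676 - 1*1991)) = √(-47*18 + (1676 - 1991)) = √(-846 - 315) = √(-1161) = 3*I*√129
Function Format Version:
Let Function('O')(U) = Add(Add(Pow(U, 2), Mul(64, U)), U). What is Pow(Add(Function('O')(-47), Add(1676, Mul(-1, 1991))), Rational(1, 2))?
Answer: Mul(3, I, Pow(129, Rational(1, 2))) ≈ Mul(34.073, I)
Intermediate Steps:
Function('O')(U) = Add(Pow(U, 2), Mul(65, U))
Pow(Add(Function('O')(-47), Add(1676, Mul(-1, 1991))), Rational(1, 2)) = Pow(Add(Mul(-47, Add(65, -47)), Add(1676, Mul(-1, 1991))), Rational(1, 2)) = Pow(Add(Mul(-47, 18), Add(1676, -1991)), Rational(1, 2)) = Pow(Add(-846, -315), Rational(1, 2)) = Pow(-1161, Rational(1, 2)) = Mul(3, I, Pow(129, Rational(1, 2)))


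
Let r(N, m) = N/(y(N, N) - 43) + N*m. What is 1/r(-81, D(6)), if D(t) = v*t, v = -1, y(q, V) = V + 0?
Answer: 124/60345 ≈ 0.0020549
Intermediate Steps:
y(q, V) = V
D(t) = -t
r(N, m) = N*m + N/(-43 + N) (r(N, m) = N/(N - 43) + N*m = N/(-43 + N) + N*m = N*m + N/(-43 + N))
1/r(-81, D(6)) = 1/(-81*(1 - (-43)*6 - (-81)*6)/(-43 - 81)) = 1/(-81*(1 - 43*(-6) - 81*(-6))/(-124)) = 1/(-81*(-1/124)*(1 + 258 + 486)) = 1/(-81*(-1/124)*745) = 1/(60345/124) = 124/60345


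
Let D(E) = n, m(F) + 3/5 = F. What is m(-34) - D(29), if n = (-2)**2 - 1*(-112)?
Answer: -753/5 ≈ -150.60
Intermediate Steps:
m(F) = -3/5 + F
n = 116 (n = 4 + 112 = 116)
D(E) = 116
m(-34) - D(29) = (-3/5 - 34) - 1*116 = -173/5 - 116 = -753/5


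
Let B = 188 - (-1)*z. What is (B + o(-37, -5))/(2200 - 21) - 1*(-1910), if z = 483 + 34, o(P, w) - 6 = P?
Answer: 4162564/2179 ≈ 1910.3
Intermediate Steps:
o(P, w) = 6 + P
z = 517
B = 705 (B = 188 - (-1)*517 = 188 - 1*(-517) = 188 + 517 = 705)
(B + o(-37, -5))/(2200 - 21) - 1*(-1910) = (705 + (6 - 37))/(2200 - 21) - 1*(-1910) = (705 - 31)/2179 + 1910 = 674*(1/2179) + 1910 = 674/2179 + 1910 = 4162564/2179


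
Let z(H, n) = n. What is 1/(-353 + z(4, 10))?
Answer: -1/343 ≈ -0.0029155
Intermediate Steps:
1/(-353 + z(4, 10)) = 1/(-353 + 10) = 1/(-343) = -1/343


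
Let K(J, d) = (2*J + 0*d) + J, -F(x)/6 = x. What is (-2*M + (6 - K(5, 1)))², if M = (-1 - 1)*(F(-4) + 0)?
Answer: 7569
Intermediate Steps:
F(x) = -6*x
K(J, d) = 3*J (K(J, d) = (2*J + 0) + J = 2*J + J = 3*J)
M = -48 (M = (-1 - 1)*(-6*(-4) + 0) = -2*(24 + 0) = -2*24 = -48)
(-2*M + (6 - K(5, 1)))² = (-2*(-48) + (6 - 3*5))² = (96 + (6 - 1*15))² = (96 + (6 - 15))² = (96 - 9)² = 87² = 7569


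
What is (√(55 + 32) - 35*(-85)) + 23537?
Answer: 26512 + √87 ≈ 26521.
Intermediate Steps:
(√(55 + 32) - 35*(-85)) + 23537 = (√87 + 2975) + 23537 = (2975 + √87) + 23537 = 26512 + √87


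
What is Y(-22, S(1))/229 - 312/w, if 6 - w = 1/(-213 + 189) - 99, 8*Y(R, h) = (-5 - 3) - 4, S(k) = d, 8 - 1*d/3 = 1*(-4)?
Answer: -3437067/1154618 ≈ -2.9768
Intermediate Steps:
d = 36 (d = 24 - 3*(-4) = 24 + 12 = 36)
S(k) = 36
Y(R, h) = -3/2 (Y(R, h) = ((-5 - 3) - 4)/8 = (-8 - 4)/8 = (⅛)*(-12) = -3/2)
w = 2521/24 (w = 6 - (1/(-213 + 189) - 99) = 6 - (1/(-24) - 99) = 6 - (-1/24 - 99) = 6 - 1*(-2377/24) = 6 + 2377/24 = 2521/24 ≈ 105.04)
Y(-22, S(1))/229 - 312/w = -3/2/229 - 312/2521/24 = -3/2*1/229 - 312*24/2521 = -3/458 - 7488/2521 = -3437067/1154618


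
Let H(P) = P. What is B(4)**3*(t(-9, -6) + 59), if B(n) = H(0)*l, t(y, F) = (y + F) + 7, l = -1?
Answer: 0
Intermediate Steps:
t(y, F) = 7 + F + y (t(y, F) = (F + y) + 7 = 7 + F + y)
B(n) = 0 (B(n) = 0*(-1) = 0)
B(4)**3*(t(-9, -6) + 59) = 0**3*((7 - 6 - 9) + 59) = 0*(-8 + 59) = 0*51 = 0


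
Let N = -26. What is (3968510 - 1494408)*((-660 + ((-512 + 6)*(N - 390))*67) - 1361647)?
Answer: 31522348024350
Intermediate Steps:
(3968510 - 1494408)*((-660 + ((-512 + 6)*(N - 390))*67) - 1361647) = (3968510 - 1494408)*((-660 + ((-512 + 6)*(-26 - 390))*67) - 1361647) = 2474102*((-660 - 506*(-416)*67) - 1361647) = 2474102*((-660 + 210496*67) - 1361647) = 2474102*((-660 + 14103232) - 1361647) = 2474102*(14102572 - 1361647) = 2474102*12740925 = 31522348024350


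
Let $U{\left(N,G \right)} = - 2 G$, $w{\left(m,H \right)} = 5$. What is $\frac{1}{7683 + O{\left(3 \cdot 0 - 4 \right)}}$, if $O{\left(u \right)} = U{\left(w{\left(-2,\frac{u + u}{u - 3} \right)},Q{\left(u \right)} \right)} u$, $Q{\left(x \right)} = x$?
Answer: $\frac{1}{7651} \approx 0.0001307$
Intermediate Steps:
$O{\left(u \right)} = - 2 u^{2}$ ($O{\left(u \right)} = - 2 u u = - 2 u^{2}$)
$\frac{1}{7683 + O{\left(3 \cdot 0 - 4 \right)}} = \frac{1}{7683 - 2 \left(3 \cdot 0 - 4\right)^{2}} = \frac{1}{7683 - 2 \left(0 - 4\right)^{2}} = \frac{1}{7683 - 2 \left(-4\right)^{2}} = \frac{1}{7683 - 32} = \frac{1}{7651}$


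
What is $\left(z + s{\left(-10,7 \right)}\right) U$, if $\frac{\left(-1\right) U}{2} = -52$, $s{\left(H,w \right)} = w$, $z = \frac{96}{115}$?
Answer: $\frac{93704}{115} \approx 814.82$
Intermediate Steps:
$z = \frac{96}{115}$ ($z = 96 \cdot \frac{1}{115} = \frac{96}{115} \approx 0.83478$)
$U = 104$ ($U = \left(-2\right) \left(-52\right) = 104$)
$\left(z + s{\left(-10,7 \right)}\right) U = \left(\frac{96}{115} + 7\right) 104 = \frac{901}{115} \cdot 104 = \frac{93704}{115}$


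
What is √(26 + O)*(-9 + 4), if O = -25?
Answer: -5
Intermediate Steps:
√(26 + O)*(-9 + 4) = √(26 - 25)*(-9 + 4) = √1*(-5) = 1*(-5) = -5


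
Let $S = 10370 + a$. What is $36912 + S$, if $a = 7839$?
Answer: $55121$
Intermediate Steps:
$S = 18209$ ($S = 10370 + 7839 = 18209$)
$36912 + S = 36912 + 18209 = 55121$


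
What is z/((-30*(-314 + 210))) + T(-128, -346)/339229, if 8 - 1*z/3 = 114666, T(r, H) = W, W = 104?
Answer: -19447605261/176399080 ≈ -110.25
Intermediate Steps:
T(r, H) = 104
z = -343974 (z = 24 - 3*114666 = 24 - 343998 = -343974)
z/((-30*(-314 + 210))) + T(-128, -346)/339229 = -343974*(-1/(30*(-314 + 210))) + 104/339229 = -343974/((-30*(-104))) + 104*(1/339229) = -343974/3120 + 104/339229 = -343974*1/3120 + 104/339229 = -57329/520 + 104/339229 = -19447605261/176399080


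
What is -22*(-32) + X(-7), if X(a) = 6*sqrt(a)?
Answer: 704 + 6*I*sqrt(7) ≈ 704.0 + 15.875*I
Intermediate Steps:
-22*(-32) + X(-7) = -22*(-32) + 6*sqrt(-7) = 704 + 6*(I*sqrt(7)) = 704 + 6*I*sqrt(7)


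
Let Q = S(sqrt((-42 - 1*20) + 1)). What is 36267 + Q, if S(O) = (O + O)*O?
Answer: 36145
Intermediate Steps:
S(O) = 2*O**2 (S(O) = (2*O)*O = 2*O**2)
Q = -122 (Q = 2*(sqrt((-42 - 1*20) + 1))**2 = 2*(sqrt((-42 - 20) + 1))**2 = 2*(sqrt(-62 + 1))**2 = 2*(sqrt(-61))**2 = 2*(I*sqrt(61))**2 = 2*(-61) = -122)
36267 + Q = 36267 - 122 = 36145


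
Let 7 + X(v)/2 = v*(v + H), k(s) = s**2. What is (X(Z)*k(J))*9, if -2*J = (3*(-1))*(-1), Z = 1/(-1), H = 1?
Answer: -567/2 ≈ -283.50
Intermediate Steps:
Z = -1
J = -3/2 (J = -3*(-1)*(-1)/2 = -(-3)*(-1)/2 = -1/2*3 = -3/2 ≈ -1.5000)
X(v) = -14 + 2*v*(1 + v) (X(v) = -14 + 2*(v*(v + 1)) = -14 + 2*(v*(1 + v)) = -14 + 2*v*(1 + v))
(X(Z)*k(J))*9 = ((-14 + 2*(-1) + 2*(-1)**2)*(-3/2)**2)*9 = ((-14 - 2 + 2*1)*(9/4))*9 = ((-14 - 2 + 2)*(9/4))*9 = -14*9/4*9 = -63/2*9 = -567/2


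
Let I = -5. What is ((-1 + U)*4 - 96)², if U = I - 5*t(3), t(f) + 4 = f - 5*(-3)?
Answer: 160000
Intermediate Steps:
t(f) = 11 + f (t(f) = -4 + (f - 5*(-3)) = -4 + (f + 15) = -4 + (15 + f) = 11 + f)
U = -75 (U = -5 - 5*(11 + 3) = -5 - 5*14 = -5 - 1*70 = -5 - 70 = -75)
((-1 + U)*4 - 96)² = ((-1 - 75)*4 - 96)² = (-76*4 - 96)² = (-304 - 96)² = (-400)² = 160000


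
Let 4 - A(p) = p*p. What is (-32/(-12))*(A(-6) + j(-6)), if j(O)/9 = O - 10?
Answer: -1408/3 ≈ -469.33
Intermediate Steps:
j(O) = -90 + 9*O (j(O) = 9*(O - 10) = 9*(-10 + O) = -90 + 9*O)
A(p) = 4 - p² (A(p) = 4 - p*p = 4 - p²)
(-32/(-12))*(A(-6) + j(-6)) = (-32/(-12))*((4 - 1*(-6)²) + (-90 + 9*(-6))) = (-32*(-1/12))*((4 - 1*36) + (-90 - 54)) = 8*((4 - 36) - 144)/3 = 8*(-32 - 144)/3 = (8/3)*(-176) = -1408/3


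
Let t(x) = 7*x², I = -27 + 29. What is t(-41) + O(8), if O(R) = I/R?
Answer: 47069/4 ≈ 11767.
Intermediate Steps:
I = 2
O(R) = 2/R
t(-41) + O(8) = 7*(-41)² + 2/8 = 7*1681 + 2*(⅛) = 11767 + ¼ = 47069/4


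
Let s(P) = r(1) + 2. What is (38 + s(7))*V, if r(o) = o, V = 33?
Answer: 1353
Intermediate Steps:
s(P) = 3 (s(P) = 1 + 2 = 3)
(38 + s(7))*V = (38 + 3)*33 = 41*33 = 1353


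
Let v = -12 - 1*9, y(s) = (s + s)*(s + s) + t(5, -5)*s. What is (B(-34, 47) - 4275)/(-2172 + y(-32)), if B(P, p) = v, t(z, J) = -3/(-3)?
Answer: -1074/473 ≈ -2.2706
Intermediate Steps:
t(z, J) = 1 (t(z, J) = -3*(-1/3) = 1)
y(s) = s + 4*s**2 (y(s) = (s + s)*(s + s) + 1*s = (2*s)*(2*s) + s = 4*s**2 + s = s + 4*s**2)
v = -21 (v = -12 - 9 = -21)
B(P, p) = -21
(B(-34, 47) - 4275)/(-2172 + y(-32)) = (-21 - 4275)/(-2172 - 32*(1 + 4*(-32))) = -4296/(-2172 - 32*(1 - 128)) = -4296/(-2172 - 32*(-127)) = -4296/(-2172 + 4064) = -4296/1892 = -4296*1/1892 = -1074/473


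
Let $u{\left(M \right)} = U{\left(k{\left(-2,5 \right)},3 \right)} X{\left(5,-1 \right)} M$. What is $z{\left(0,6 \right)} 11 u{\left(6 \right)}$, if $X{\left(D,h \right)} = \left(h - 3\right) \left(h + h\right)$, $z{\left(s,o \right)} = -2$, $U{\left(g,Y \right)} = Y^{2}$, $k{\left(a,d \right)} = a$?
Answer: $-9504$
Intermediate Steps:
$X{\left(D,h \right)} = 2 h \left(-3 + h\right)$ ($X{\left(D,h \right)} = \left(-3 + h\right) 2 h = 2 h \left(-3 + h\right)$)
$u{\left(M \right)} = 72 M$ ($u{\left(M \right)} = 3^{2} \cdot 2 \left(-1\right) \left(-3 - 1\right) M = 9 \cdot 2 \left(-1\right) \left(-4\right) M = 9 \cdot 8 M = 72 M$)
$z{\left(0,6 \right)} 11 u{\left(6 \right)} = \left(-2\right) 11 \cdot 72 \cdot 6 = \left(-22\right) 432 = -9504$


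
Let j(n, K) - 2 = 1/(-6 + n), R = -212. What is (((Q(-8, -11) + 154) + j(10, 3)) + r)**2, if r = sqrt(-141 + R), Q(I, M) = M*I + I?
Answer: 887377/16 + 945*I*sqrt(353)/2 ≈ 55461.0 + 8877.5*I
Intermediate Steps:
j(n, K) = 2 + 1/(-6 + n)
Q(I, M) = I + I*M (Q(I, M) = I*M + I = I + I*M)
r = I*sqrt(353) (r = sqrt(-141 - 212) = sqrt(-353) = I*sqrt(353) ≈ 18.788*I)
(((Q(-8, -11) + 154) + j(10, 3)) + r)**2 = (((-8*(1 - 11) + 154) + (-11 + 2*10)/(-6 + 10)) + I*sqrt(353))**2 = (((-8*(-10) + 154) + (-11 + 20)/4) + I*sqrt(353))**2 = (((80 + 154) + (1/4)*9) + I*sqrt(353))**2 = ((234 + 9/4) + I*sqrt(353))**2 = (945/4 + I*sqrt(353))**2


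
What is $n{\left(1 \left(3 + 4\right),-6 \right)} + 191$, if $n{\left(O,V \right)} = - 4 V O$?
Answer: $359$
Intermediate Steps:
$n{\left(O,V \right)} = - 4 O V$
$n{\left(1 \left(3 + 4\right),-6 \right)} + 191 = \left(-4\right) 1 \left(3 + 4\right) \left(-6\right) + 191 = \left(-4\right) 1 \cdot 7 \left(-6\right) + 191 = \left(-4\right) 7 \left(-6\right) + 191 = 168 + 191 = 359$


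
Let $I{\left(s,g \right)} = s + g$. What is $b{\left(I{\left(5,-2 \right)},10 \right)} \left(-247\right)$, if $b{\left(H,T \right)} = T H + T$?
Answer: $-9880$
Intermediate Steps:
$I{\left(s,g \right)} = g + s$
$b{\left(H,T \right)} = T + H T$ ($b{\left(H,T \right)} = H T + T = T + H T$)
$b{\left(I{\left(5,-2 \right)},10 \right)} \left(-247\right) = 10 \left(1 + \left(-2 + 5\right)\right) \left(-247\right) = 10 \left(1 + 3\right) \left(-247\right) = 10 \cdot 4 \left(-247\right) = 40 \left(-247\right) = -9880$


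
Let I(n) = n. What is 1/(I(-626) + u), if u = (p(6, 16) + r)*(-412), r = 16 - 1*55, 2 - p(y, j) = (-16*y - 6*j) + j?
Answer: -1/57894 ≈ -1.7273e-5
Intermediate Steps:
p(y, j) = 2 + 5*j + 16*y (p(y, j) = 2 - ((-16*y - 6*j) + j) = 2 - (-16*y - 5*j) = 2 + (5*j + 16*y) = 2 + 5*j + 16*y)
r = -39 (r = 16 - 55 = -39)
u = -57268 (u = ((2 + 5*16 + 16*6) - 39)*(-412) = ((2 + 80 + 96) - 39)*(-412) = (178 - 39)*(-412) = 139*(-412) = -57268)
1/(I(-626) + u) = 1/(-626 - 57268) = 1/(-57894) = -1/57894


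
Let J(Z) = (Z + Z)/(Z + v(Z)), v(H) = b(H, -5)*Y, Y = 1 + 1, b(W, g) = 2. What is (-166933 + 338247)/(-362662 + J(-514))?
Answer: -21842535/46239148 ≈ -0.47238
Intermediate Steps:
Y = 2
v(H) = 4 (v(H) = 2*2 = 4)
J(Z) = 2*Z/(4 + Z) (J(Z) = (Z + Z)/(Z + 4) = (2*Z)/(4 + Z) = 2*Z/(4 + Z))
(-166933 + 338247)/(-362662 + J(-514)) = (-166933 + 338247)/(-362662 + 2*(-514)/(4 - 514)) = 171314/(-362662 + 2*(-514)/(-510)) = 171314/(-362662 + 2*(-514)*(-1/510)) = 171314/(-362662 + 514/255) = 171314/(-92478296/255) = 171314*(-255/92478296) = -21842535/46239148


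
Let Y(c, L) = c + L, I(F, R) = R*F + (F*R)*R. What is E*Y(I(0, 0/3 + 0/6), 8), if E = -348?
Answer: -2784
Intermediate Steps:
I(F, R) = F*R + F*R**2
Y(c, L) = L + c
E*Y(I(0, 0/3 + 0/6), 8) = -348*(8 + 0*(0/3 + 0/6)*(1 + (0/3 + 0/6))) = -348*(8 + 0*(0*(1/3) + 0*(1/6))*(1 + (0*(1/3) + 0*(1/6)))) = -348*(8 + 0*(0 + 0)*(1 + (0 + 0))) = -348*(8 + 0*0*(1 + 0)) = -348*(8 + 0*0*1) = -348*(8 + 0) = -348*8 = -2784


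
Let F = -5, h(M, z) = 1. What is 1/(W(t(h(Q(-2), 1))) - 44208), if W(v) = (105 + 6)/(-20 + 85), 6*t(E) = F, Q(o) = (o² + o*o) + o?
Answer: -65/2873409 ≈ -2.2621e-5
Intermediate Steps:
Q(o) = o + 2*o² (Q(o) = (o² + o²) + o = 2*o² + o = o + 2*o²)
t(E) = -⅚ (t(E) = (⅙)*(-5) = -⅚)
W(v) = 111/65
1/(W(t(h(Q(-2), 1))) - 44208) = 1/(111/65 - 44208) = 1/(-2873409/65) = -65/2873409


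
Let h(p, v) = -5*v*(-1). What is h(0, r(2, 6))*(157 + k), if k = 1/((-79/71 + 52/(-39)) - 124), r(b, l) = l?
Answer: 126848040/26933 ≈ 4709.8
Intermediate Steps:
h(p, v) = 5*v
k = -213/26933 (k = 1/((-79*1/71 + 52*(-1/39)) - 124) = 1/((-79/71 - 4/3) - 124) = 1/(-521/213 - 124) = 1/(-26933/213) = -213/26933 ≈ -0.0079085)
h(0, r(2, 6))*(157 + k) = (5*6)*(157 - 213/26933) = 30*(4228268/26933) = 126848040/26933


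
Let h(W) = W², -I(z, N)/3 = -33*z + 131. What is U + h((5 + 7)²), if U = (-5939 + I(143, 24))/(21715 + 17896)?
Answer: 821381521/39611 ≈ 20736.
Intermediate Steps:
I(z, N) = -393 + 99*z (I(z, N) = -3*(-33*z + 131) = -3*(131 - 33*z) = -393 + 99*z)
U = 7825/39611 (U = (-5939 + (-393 + 99*143))/(21715 + 17896) = (-5939 + (-393 + 14157))/39611 = (-5939 + 13764)*(1/39611) = 7825*(1/39611) = 7825/39611 ≈ 0.19755)
U + h((5 + 7)²) = 7825/39611 + ((5 + 7)²)² = 7825/39611 + (12²)² = 7825/39611 + 144² = 7825/39611 + 20736 = 821381521/39611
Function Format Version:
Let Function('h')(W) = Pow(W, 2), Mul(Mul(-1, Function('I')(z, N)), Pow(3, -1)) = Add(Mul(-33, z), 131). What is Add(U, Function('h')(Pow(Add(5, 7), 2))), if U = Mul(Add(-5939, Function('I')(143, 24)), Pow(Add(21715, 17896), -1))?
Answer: Rational(821381521, 39611) ≈ 20736.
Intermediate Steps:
Function('I')(z, N) = Add(-393, Mul(99, z)) (Function('I')(z, N) = Mul(-3, Add(Mul(-33, z), 131)) = Mul(-3, Add(131, Mul(-33, z))) = Add(-393, Mul(99, z)))
U = Rational(7825, 39611) (U = Mul(Add(-5939, Add(-393, Mul(99, 143))), Pow(Add(21715, 17896), -1)) = Mul(Add(-5939, Add(-393, 14157)), Pow(39611, -1)) = Mul(Add(-5939, 13764), Rational(1, 39611)) = Mul(7825, Rational(1, 39611)) = Rational(7825, 39611) ≈ 0.19755)
Add(U, Function('h')(Pow(Add(5, 7), 2))) = Add(Rational(7825, 39611), Pow(Pow(Add(5, 7), 2), 2)) = Add(Rational(7825, 39611), Pow(Pow(12, 2), 2)) = Add(Rational(7825, 39611), Pow(144, 2)) = Add(Rational(7825, 39611), 20736) = Rational(821381521, 39611)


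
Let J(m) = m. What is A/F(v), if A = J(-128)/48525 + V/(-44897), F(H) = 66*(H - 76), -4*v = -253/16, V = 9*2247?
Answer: 31586172512/331506408788775 ≈ 9.5281e-5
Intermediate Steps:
V = 20223
v = 253/64 (v = -(-253)/(4*16) = -¼*(-253/16) = 253/64 ≈ 3.9531)
F(H) = -5016 + 66*H (F(H) = 66*(-76 + H) = -5016 + 66*H)
A = -987067891/2178626925 (A = -128/48525 + 20223/(-44897) = -128*1/48525 + 20223*(-1/44897) = -128/48525 - 20223/44897 = -987067891/2178626925 ≈ -0.45307)
A/F(v) = -987067891/(2178626925*(-5016 + 66*(253/64))) = -987067891/(2178626925*(-5016 + 8349/32)) = -987067891/(2178626925*(-152163/32)) = -987067891/2178626925*(-32/152163) = 31586172512/331506408788775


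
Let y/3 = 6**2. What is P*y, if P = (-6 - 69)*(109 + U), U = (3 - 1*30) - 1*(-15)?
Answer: -785700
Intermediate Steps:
U = -12 (U = (3 - 30) + 15 = -27 + 15 = -12)
P = -7275 (P = (-6 - 69)*(109 - 12) = -75*97 = -7275)
y = 108 (y = 3*6**2 = 3*36 = 108)
P*y = -7275*108 = -785700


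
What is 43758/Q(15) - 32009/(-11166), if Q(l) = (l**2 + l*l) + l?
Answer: 167828671/1730730 ≈ 96.970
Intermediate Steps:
Q(l) = l + 2*l**2 (Q(l) = (l**2 + l**2) + l = 2*l**2 + l = l + 2*l**2)
43758/Q(15) - 32009/(-11166) = 43758/((15*(1 + 2*15))) - 32009/(-11166) = 43758/((15*(1 + 30))) - 32009*(-1/11166) = 43758/((15*31)) + 32009/11166 = 43758/465 + 32009/11166 = 43758*(1/465) + 32009/11166 = 14586/155 + 32009/11166 = 167828671/1730730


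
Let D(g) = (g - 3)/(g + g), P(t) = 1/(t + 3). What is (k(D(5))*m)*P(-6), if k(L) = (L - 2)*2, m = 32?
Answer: 192/5 ≈ 38.400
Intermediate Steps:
P(t) = 1/(3 + t)
D(g) = (-3 + g)/(2*g) (D(g) = (-3 + g)/((2*g)) = (-3 + g)*(1/(2*g)) = (-3 + g)/(2*g))
k(L) = -4 + 2*L (k(L) = (-2 + L)*2 = -4 + 2*L)
(k(D(5))*m)*P(-6) = ((-4 + 2*((½)*(-3 + 5)/5))*32)/(3 - 6) = ((-4 + 2*((½)*(⅕)*2))*32)/(-3) = ((-4 + 2*(⅕))*32)*(-⅓) = ((-4 + ⅖)*32)*(-⅓) = -18/5*32*(-⅓) = -576/5*(-⅓) = 192/5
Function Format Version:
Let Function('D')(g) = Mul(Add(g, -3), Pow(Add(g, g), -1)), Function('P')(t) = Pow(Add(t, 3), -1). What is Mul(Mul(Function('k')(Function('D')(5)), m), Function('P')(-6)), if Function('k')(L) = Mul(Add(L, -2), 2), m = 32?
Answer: Rational(192, 5) ≈ 38.400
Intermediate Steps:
Function('P')(t) = Pow(Add(3, t), -1)
Function('D')(g) = Mul(Rational(1, 2), Pow(g, -1), Add(-3, g)) (Function('D')(g) = Mul(Add(-3, g), Pow(Mul(2, g), -1)) = Mul(Add(-3, g), Mul(Rational(1, 2), Pow(g, -1))) = Mul(Rational(1, 2), Pow(g, -1), Add(-3, g)))
Function('k')(L) = Add(-4, Mul(2, L)) (Function('k')(L) = Mul(Add(-2, L), 2) = Add(-4, Mul(2, L)))
Mul(Mul(Function('k')(Function('D')(5)), m), Function('P')(-6)) = Mul(Mul(Add(-4, Mul(2, Mul(Rational(1, 2), Pow(5, -1), Add(-3, 5)))), 32), Pow(Add(3, -6), -1)) = Mul(Mul(Add(-4, Mul(2, Mul(Rational(1, 2), Rational(1, 5), 2))), 32), Pow(-3, -1)) = Mul(Mul(Add(-4, Mul(2, Rational(1, 5))), 32), Rational(-1, 3)) = Mul(Mul(Add(-4, Rational(2, 5)), 32), Rational(-1, 3)) = Mul(Mul(Rational(-18, 5), 32), Rational(-1, 3)) = Mul(Rational(-576, 5), Rational(-1, 3)) = Rational(192, 5)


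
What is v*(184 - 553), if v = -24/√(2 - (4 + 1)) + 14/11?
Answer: -5166/11 - 2952*I*√3 ≈ -469.64 - 5113.0*I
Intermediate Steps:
v = 14/11 + 8*I*√3 (v = -24/√(2 - 1*5) + 14*(1/11) = -24/√(2 - 5) + 14/11 = -24*(-I*√3/3) + 14/11 = -(-8)*I*√3 + 14/11 = 8*I*√3 + 14/11 = 14/11 + 8*I*√3 ≈ 1.2727 + 13.856*I)
v*(184 - 553) = (14/11 + 8*I*√3)*(184 - 553) = (14/11 + 8*I*√3)*(-369) = -5166/11 - 2952*I*√3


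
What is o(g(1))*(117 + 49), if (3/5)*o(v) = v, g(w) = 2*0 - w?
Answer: -830/3 ≈ -276.67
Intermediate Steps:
g(w) = -w (g(w) = 0 - w = -w)
o(v) = 5*v/3
o(g(1))*(117 + 49) = (5*(-1*1)/3)*(117 + 49) = ((5/3)*(-1))*166 = -5/3*166 = -830/3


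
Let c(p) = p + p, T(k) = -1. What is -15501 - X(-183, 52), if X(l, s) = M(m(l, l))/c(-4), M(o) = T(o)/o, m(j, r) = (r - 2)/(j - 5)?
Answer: -5735417/370 ≈ -15501.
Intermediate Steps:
c(p) = 2*p
m(j, r) = (-2 + r)/(-5 + j)
M(o) = -1/o
X(l, s) = (-5 + l)/(8*(-2 + l)) (X(l, s) = (-1/((-2 + l)/(-5 + l)))/((2*(-4))) = -(-5 + l)/(-2 + l)/(-8) = -(-5 + l)/(-2 + l)*(-1/8) = (-5 + l)/(8*(-2 + l)))
-15501 - X(-183, 52) = -15501 - (-5 - 183)/(8*(-2 - 183)) = -15501 - (-188)/(8*(-185)) = -15501 - (-1)*(-188)/(8*185) = -15501 - 1*47/370 = -15501 - 47/370 = -5735417/370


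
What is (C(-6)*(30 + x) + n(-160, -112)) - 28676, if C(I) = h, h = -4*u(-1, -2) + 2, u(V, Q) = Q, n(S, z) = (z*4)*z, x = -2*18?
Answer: 21440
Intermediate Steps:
x = -36
n(S, z) = 4*z**2 (n(S, z) = (4*z)*z = 4*z**2)
h = 10 (h = -4*(-2) + 2 = 8 + 2 = 10)
C(I) = 10
(C(-6)*(30 + x) + n(-160, -112)) - 28676 = (10*(30 - 36) + 4*(-112)**2) - 28676 = (10*(-6) + 4*12544) - 28676 = (-60 + 50176) - 28676 = 50116 - 28676 = 21440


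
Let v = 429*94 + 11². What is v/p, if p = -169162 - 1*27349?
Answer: -40447/196511 ≈ -0.20583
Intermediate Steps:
v = 40447 (v = 40326 + 121 = 40447)
p = -196511 (p = -169162 - 27349 = -196511)
v/p = 40447/(-196511) = 40447*(-1/196511) = -40447/196511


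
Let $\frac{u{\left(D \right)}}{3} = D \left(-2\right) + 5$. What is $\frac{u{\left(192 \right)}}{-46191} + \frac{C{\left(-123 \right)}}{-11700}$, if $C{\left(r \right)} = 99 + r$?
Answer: $\frac{400319}{15012075} \approx 0.026666$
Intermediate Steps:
$u{\left(D \right)} = 15 - 6 D$ ($u{\left(D \right)} = 3 \left(D \left(-2\right) + 5\right) = 3 \left(- 2 D + 5\right) = 3 \left(5 - 2 D\right) = 15 - 6 D$)
$\frac{u{\left(192 \right)}}{-46191} + \frac{C{\left(-123 \right)}}{-11700} = \frac{15 - 1152}{-46191} + \frac{99 - 123}{-11700} = \left(15 - 1152\right) \left(- \frac{1}{46191}\right) - - \frac{2}{975} = \left(-1137\right) \left(- \frac{1}{46191}\right) + \frac{2}{975} = \frac{379}{15397} + \frac{2}{975} = \frac{400319}{15012075}$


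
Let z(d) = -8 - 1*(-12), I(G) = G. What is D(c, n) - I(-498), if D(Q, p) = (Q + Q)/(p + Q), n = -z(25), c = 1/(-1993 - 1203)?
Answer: 6366932/12785 ≈ 498.00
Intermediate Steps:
z(d) = 4 (z(d) = -8 + 12 = 4)
c = -1/3196 (c = 1/(-3196) = -1/3196 ≈ -0.00031289)
n = -4 (n = -1*4 = -4)
D(Q, p) = 2*Q/(Q + p) (D(Q, p) = (2*Q)/(Q + p) = 2*Q/(Q + p))
D(c, n) - I(-498) = 2*(-1/3196)/(-1/3196 - 4) - 1*(-498) = 2*(-1/3196)/(-12785/3196) + 498 = 2*(-1/3196)*(-3196/12785) + 498 = 2/12785 + 498 = 6366932/12785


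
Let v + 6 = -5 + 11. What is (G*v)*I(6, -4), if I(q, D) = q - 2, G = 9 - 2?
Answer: 0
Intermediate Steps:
G = 7
v = 0 (v = -6 + (-5 + 11) = -6 + 6 = 0)
I(q, D) = -2 + q
(G*v)*I(6, -4) = (7*0)*(-2 + 6) = 0*4 = 0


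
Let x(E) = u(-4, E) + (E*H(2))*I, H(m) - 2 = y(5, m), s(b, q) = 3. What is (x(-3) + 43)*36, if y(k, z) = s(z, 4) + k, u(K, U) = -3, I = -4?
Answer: 5760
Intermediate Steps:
y(k, z) = 3 + k
H(m) = 10 (H(m) = 2 + (3 + 5) = 2 + 8 = 10)
x(E) = -3 - 40*E (x(E) = -3 + (E*10)*(-4) = -3 + (10*E)*(-4) = -3 - 40*E)
(x(-3) + 43)*36 = ((-3 - 40*(-3)) + 43)*36 = ((-3 + 120) + 43)*36 = (117 + 43)*36 = 160*36 = 5760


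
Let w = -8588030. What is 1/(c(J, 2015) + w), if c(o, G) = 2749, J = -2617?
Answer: -1/8585281 ≈ -1.1648e-7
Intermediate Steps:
1/(c(J, 2015) + w) = 1/(2749 - 8588030) = 1/(-8585281) = -1/8585281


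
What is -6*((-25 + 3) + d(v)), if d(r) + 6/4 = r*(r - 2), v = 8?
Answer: -147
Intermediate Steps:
d(r) = -3/2 + r*(-2 + r) (d(r) = -3/2 + r*(r - 2) = -3/2 + r*(-2 + r))
-6*((-25 + 3) + d(v)) = -6*((-25 + 3) + (-3/2 + 8² - 2*8)) = -6*(-22 + (-3/2 + 64 - 16)) = -6*(-22 + 93/2) = -6*49/2 = -147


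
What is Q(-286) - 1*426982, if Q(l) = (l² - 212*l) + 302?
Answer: -284252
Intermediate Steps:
Q(l) = 302 + l² - 212*l
Q(-286) - 1*426982 = (302 + (-286)² - 212*(-286)) - 1*426982 = (302 + 81796 + 60632) - 426982 = 142730 - 426982 = -284252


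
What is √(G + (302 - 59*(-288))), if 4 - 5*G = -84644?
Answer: √855590/5 ≈ 185.00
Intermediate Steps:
G = 84648/5 (G = ⅘ - ⅕*(-84644) = ⅘ + 84644/5 = 84648/5 ≈ 16930.)
√(G + (302 - 59*(-288))) = √(84648/5 + (302 - 59*(-288))) = √(84648/5 + (302 + 16992)) = √(84648/5 + 17294) = √(171118/5) = √855590/5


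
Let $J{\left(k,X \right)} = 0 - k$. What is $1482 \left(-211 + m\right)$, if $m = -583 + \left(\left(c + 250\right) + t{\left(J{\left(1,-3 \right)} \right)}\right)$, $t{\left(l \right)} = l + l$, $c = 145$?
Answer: $-594282$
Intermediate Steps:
$J{\left(k,X \right)} = - k$
$t{\left(l \right)} = 2 l$
$m = -190$ ($m = -583 + \left(\left(145 + 250\right) + 2 \left(\left(-1\right) 1\right)\right) = -583 + \left(395 + 2 \left(-1\right)\right) = -583 + \left(395 - 2\right) = -583 + 393 = -190$)
$1482 \left(-211 + m\right) = 1482 \left(-211 - 190\right) = 1482 \left(-401\right) = -594282$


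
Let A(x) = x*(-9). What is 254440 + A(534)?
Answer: 249634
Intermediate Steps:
A(x) = -9*x
254440 + A(534) = 254440 - 9*534 = 254440 - 4806 = 249634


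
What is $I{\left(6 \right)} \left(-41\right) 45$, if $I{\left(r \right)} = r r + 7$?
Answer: $-79335$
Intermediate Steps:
$I{\left(r \right)} = 7 + r^{2}$ ($I{\left(r \right)} = r^{2} + 7 = 7 + r^{2}$)
$I{\left(6 \right)} \left(-41\right) 45 = \left(7 + 6^{2}\right) \left(-41\right) 45 = \left(7 + 36\right) \left(-41\right) 45 = 43 \left(-41\right) 45 = \left(-1763\right) 45 = -79335$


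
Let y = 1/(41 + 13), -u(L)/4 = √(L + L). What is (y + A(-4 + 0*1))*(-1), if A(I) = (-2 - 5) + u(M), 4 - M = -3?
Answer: 377/54 + 4*√14 ≈ 21.948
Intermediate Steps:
M = 7 (M = 4 - 1*(-3) = 4 + 3 = 7)
u(L) = -4*√2*√L (u(L) = -4*√(L + L) = -4*√2*√L)
y = 1/54 ≈ 0.018519
A(I) = -7 - 4*√14 (A(I) = (-2 - 5) - 4*√2*√7 = -7 - 4*√14)
(y + A(-4 + 0*1))*(-1) = (1/54 + (-7 - 4*√14))*(-1) = (-377/54 - 4*√14)*(-1) = 377/54 + 4*√14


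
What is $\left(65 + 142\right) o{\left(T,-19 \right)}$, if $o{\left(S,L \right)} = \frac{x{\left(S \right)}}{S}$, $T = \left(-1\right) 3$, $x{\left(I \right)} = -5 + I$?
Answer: $552$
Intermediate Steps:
$T = -3$
$o{\left(S,L \right)} = \frac{-5 + S}{S}$
$\left(65 + 142\right) o{\left(T,-19 \right)} = \left(65 + 142\right) \frac{-5 - 3}{-3} = 207 \left(\left(- \frac{1}{3}\right) \left(-8\right)\right) = 207 \cdot \frac{8}{3} = 552$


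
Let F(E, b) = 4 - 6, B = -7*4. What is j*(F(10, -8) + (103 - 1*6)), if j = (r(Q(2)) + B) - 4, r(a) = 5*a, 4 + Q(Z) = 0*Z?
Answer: -4940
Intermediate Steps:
B = -28
Q(Z) = -4 (Q(Z) = -4 + 0*Z = -4 + 0 = -4)
F(E, b) = -2
j = -52 (j = (5*(-4) - 28) - 4 = (-20 - 28) - 4 = -48 - 4 = -52)
j*(F(10, -8) + (103 - 1*6)) = -52*(-2 + (103 - 1*6)) = -52*(-2 + (103 - 6)) = -52*(-2 + 97) = -52*95 = -4940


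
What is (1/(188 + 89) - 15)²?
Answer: 17255716/76729 ≈ 224.89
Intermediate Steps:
(1/(188 + 89) - 15)² = (1/277 - 15)² = (-4154/277)² = 17255716/76729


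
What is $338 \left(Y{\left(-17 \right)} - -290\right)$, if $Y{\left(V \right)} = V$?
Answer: $92274$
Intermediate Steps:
$338 \left(Y{\left(-17 \right)} - -290\right) = 338 \left(-17 - -290\right) = 338 \left(-17 + 290\right) = 338 \cdot 273 = 92274$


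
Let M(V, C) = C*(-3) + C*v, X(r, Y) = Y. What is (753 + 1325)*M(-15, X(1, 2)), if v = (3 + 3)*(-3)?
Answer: -87276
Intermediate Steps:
v = -18 (v = 6*(-3) = -18)
M(V, C) = -21*C (M(V, C) = C*(-3) + C*(-18) = -3*C - 18*C = -21*C)
(753 + 1325)*M(-15, X(1, 2)) = (753 + 1325)*(-21*2) = 2078*(-42) = -87276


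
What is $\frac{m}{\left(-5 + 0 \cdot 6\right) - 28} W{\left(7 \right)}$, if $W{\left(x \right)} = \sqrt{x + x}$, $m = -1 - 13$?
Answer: $\frac{14 \sqrt{14}}{33} \approx 1.5874$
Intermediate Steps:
$m = -14$
$W{\left(x \right)} = \sqrt{2} \sqrt{x}$ ($W{\left(x \right)} = \sqrt{2 x} = \sqrt{2} \sqrt{x}$)
$\frac{m}{\left(-5 + 0 \cdot 6\right) - 28} W{\left(7 \right)} = \frac{1}{\left(-5 + 0 \cdot 6\right) - 28} \left(-14\right) \sqrt{2} \sqrt{7} = \frac{1}{\left(-5 + 0\right) - 28} \left(-14\right) \sqrt{14} = \frac{1}{-5 - 28} \left(-14\right) \sqrt{14} = \frac{1}{-33} \left(-14\right) \sqrt{14} = \left(- \frac{1}{33}\right) \left(-14\right) \sqrt{14} = \frac{14 \sqrt{14}}{33}$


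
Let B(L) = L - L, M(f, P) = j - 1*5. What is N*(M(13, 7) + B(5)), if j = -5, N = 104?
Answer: -1040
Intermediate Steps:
M(f, P) = -10 (M(f, P) = -5 - 1*5 = -5 - 5 = -10)
B(L) = 0
N*(M(13, 7) + B(5)) = 104*(-10 + 0) = 104*(-10) = -1040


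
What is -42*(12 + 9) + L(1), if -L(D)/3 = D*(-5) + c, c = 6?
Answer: -885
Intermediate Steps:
L(D) = -18 + 15*D (L(D) = -3*(D*(-5) + 6) = -3*(-5*D + 6) = -3*(6 - 5*D) = -18 + 15*D)
-42*(12 + 9) + L(1) = -42*(12 + 9) + (-18 + 15*1) = -42*21 + (-18 + 15) = -882 - 3 = -885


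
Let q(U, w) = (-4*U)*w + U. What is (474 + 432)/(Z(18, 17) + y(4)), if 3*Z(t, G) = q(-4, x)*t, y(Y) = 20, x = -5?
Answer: -453/242 ≈ -1.8719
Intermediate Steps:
q(U, w) = U - 4*U*w (q(U, w) = -4*U*w + U = U - 4*U*w)
Z(t, G) = -28*t (Z(t, G) = ((-4*(1 - 4*(-5)))*t)/3 = ((-4*(1 + 20))*t)/3 = ((-4*21)*t)/3 = (-84*t)/3 = -28*t)
(474 + 432)/(Z(18, 17) + y(4)) = (474 + 432)/(-28*18 + 20) = 906/(-504 + 20) = 906/(-484) = 906*(-1/484) = -453/242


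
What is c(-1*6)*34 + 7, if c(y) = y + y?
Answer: -401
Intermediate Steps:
c(y) = 2*y
c(-1*6)*34 + 7 = (2*(-1*6))*34 + 7 = (2*(-6))*34 + 7 = -12*34 + 7 = -408 + 7 = -401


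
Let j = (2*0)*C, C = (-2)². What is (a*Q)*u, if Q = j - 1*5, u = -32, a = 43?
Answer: 6880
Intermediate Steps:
C = 4
j = 0 (j = (2*0)*4 = 0*4 = 0)
Q = -5 (Q = 0 - 1*5 = 0 - 5 = -5)
(a*Q)*u = (43*(-5))*(-32) = -215*(-32) = 6880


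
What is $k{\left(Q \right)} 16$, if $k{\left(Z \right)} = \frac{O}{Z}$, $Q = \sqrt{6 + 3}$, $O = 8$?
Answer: $\frac{128}{3} \approx 42.667$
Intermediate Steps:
$Q = 3$ ($Q = \sqrt{9} = 3$)
$k{\left(Z \right)} = \frac{8}{Z}$
$k{\left(Q \right)} 16 = \frac{8}{3} \cdot 16 = \frac{128}{3}$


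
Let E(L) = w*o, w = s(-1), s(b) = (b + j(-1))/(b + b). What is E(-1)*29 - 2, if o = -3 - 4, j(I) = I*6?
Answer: -1425/2 ≈ -712.50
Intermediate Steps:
j(I) = 6*I
s(b) = (-6 + b)/(2*b) (s(b) = (b + 6*(-1))/(b + b) = (b - 6)/((2*b)) = (-6 + b)*(1/(2*b)) = (-6 + b)/(2*b))
o = -7
w = 7/2 (w = (1/2)*(-6 - 1)/(-1) = (1/2)*(-1)*(-7) = 7/2 ≈ 3.5000)
E(L) = -49/2 (E(L) = (7/2)*(-7) = -49/2)
E(-1)*29 - 2 = -49/2*29 - 2 = -1421/2 - 2 = -1425/2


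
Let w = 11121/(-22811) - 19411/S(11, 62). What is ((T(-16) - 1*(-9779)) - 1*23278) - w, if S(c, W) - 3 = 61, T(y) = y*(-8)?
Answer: -19076880319/1459904 ≈ -13067.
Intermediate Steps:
T(y) = -8*y
S(c, W) = 64 (S(c, W) = 3 + 61 = 64)
w = -443496065/1459904 (w = 11121/(-22811) - 19411/64 = 11121*(-1/22811) - 19411*1/64 = -11121/22811 - 19411/64 = -443496065/1459904 ≈ -303.78)
((T(-16) - 1*(-9779)) - 1*23278) - w = ((-8*(-16) - 1*(-9779)) - 1*23278) - 1*(-443496065/1459904) = ((128 + 9779) - 23278) + 443496065/1459904 = (9907 - 23278) + 443496065/1459904 = -13371 + 443496065/1459904 = -19076880319/1459904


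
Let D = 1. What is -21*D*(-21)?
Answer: 441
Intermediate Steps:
-21*D*(-21) = -21*1*(-21) = -21*(-21) = 441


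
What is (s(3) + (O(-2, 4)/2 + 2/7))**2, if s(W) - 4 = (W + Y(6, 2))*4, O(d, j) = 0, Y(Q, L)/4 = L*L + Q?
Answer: 1522756/49 ≈ 31077.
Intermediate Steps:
Y(Q, L) = 4*Q + 4*L**2 (Y(Q, L) = 4*(L*L + Q) = 4*(L**2 + Q) = 4*(Q + L**2) = 4*Q + 4*L**2)
s(W) = 164 + 4*W (s(W) = 4 + (W + (4*6 + 4*2**2))*4 = 4 + (W + (24 + 4*4))*4 = 4 + (W + (24 + 16))*4 = 4 + (W + 40)*4 = 4 + (40 + W)*4 = 4 + (160 + 4*W) = 164 + 4*W)
(s(3) + (O(-2, 4)/2 + 2/7))**2 = ((164 + 4*3) + (0/2 + 2/7))**2 = ((164 + 12) + (0*(1/2) + 2*(1/7)))**2 = (176 + (0 + 2/7))**2 = (176 + 2/7)**2 = (1234/7)**2 = 1522756/49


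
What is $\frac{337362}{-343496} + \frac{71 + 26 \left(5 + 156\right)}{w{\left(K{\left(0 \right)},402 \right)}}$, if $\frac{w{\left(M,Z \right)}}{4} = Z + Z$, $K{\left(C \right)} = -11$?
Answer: $\frac{15721095}{46028464} \approx 0.34155$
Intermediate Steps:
$w{\left(M,Z \right)} = 8 Z$ ($w{\left(M,Z \right)} = 4 \left(Z + Z\right) = 4 \cdot 2 Z = 8 Z$)
$\frac{337362}{-343496} + \frac{71 + 26 \left(5 + 156\right)}{w{\left(K{\left(0 \right)},402 \right)}} = \frac{337362}{-343496} + \frac{71 + 26 \left(5 + 156\right)}{8 \cdot 402} = 337362 \left(- \frac{1}{343496}\right) + \frac{71 + 26 \cdot 161}{3216} = - \frac{168681}{171748} + \left(71 + 4186\right) \frac{1}{3216} = - \frac{168681}{171748} + 4257 \cdot \frac{1}{3216} = - \frac{168681}{171748} + \frac{1419}{1072} = \frac{15721095}{46028464}$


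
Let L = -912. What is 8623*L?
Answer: -7864176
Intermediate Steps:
8623*L = 8623*(-912) = -7864176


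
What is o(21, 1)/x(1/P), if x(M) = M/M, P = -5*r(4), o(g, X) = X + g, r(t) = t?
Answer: 22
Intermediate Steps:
P = -20 (P = -5*4 = -20)
x(M) = 1
o(21, 1)/x(1/P) = (1 + 21)/1 = 22*1 = 22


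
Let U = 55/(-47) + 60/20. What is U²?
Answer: 7396/2209 ≈ 3.3481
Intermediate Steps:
U = 86/47 (U = 55*(-1/47) + 60*(1/20) = -55/47 + 3 = 86/47 ≈ 1.8298)
U² = (86/47)² = 7396/2209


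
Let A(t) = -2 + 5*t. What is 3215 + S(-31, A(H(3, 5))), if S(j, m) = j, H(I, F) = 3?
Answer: 3184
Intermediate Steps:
3215 + S(-31, A(H(3, 5))) = 3215 - 31 = 3184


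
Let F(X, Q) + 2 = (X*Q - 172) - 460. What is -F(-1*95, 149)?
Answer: 14789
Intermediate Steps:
F(X, Q) = -634 + Q*X (F(X, Q) = -2 + ((X*Q - 172) - 460) = -2 + ((Q*X - 172) - 460) = -2 + ((-172 + Q*X) - 460) = -2 + (-632 + Q*X) = -634 + Q*X)
-F(-1*95, 149) = -(-634 + 149*(-1*95)) = -(-634 + 149*(-95)) = -(-634 - 14155) = -1*(-14789) = 14789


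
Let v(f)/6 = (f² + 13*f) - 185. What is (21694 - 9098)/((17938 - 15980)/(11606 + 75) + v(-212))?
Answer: 36783469/735956054 ≈ 0.049981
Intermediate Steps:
v(f) = -1110 + 6*f² + 78*f (v(f) = 6*((f² + 13*f) - 185) = 6*(-185 + f² + 13*f) = -1110 + 6*f² + 78*f)
(21694 - 9098)/((17938 - 15980)/(11606 + 75) + v(-212)) = (21694 - 9098)/((17938 - 15980)/(11606 + 75) + (-1110 + 6*(-212)² + 78*(-212))) = 12596/(1958/11681 + (-1110 + 6*44944 - 16536)) = 12596/(1958*(1/11681) + (-1110 + 269664 - 16536)) = 12596/(1958/11681 + 252018) = 12596/(2943824216/11681) = 12596*(11681/2943824216) = 36783469/735956054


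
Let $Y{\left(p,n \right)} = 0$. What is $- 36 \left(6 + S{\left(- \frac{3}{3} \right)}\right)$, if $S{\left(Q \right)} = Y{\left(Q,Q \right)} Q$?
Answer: $-216$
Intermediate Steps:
$S{\left(Q \right)} = 0$ ($S{\left(Q \right)} = 0 Q = 0$)
$- 36 \left(6 + S{\left(- \frac{3}{3} \right)}\right) = - 36 \left(6 + 0\right) = \left(-36\right) 6 = -216$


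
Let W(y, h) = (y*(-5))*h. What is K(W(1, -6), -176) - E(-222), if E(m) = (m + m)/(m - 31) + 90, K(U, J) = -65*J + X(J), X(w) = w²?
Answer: 10708034/253 ≈ 42324.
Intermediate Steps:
W(y, h) = -5*h*y (W(y, h) = (-5*y)*h = -5*h*y)
K(U, J) = J² - 65*J (K(U, J) = -65*J + J² = J² - 65*J)
E(m) = 90 + 2*m/(-31 + m) (E(m) = (2*m)/(-31 + m) + 90 = 2*m/(-31 + m) + 90 = 90 + 2*m/(-31 + m))
K(W(1, -6), -176) - E(-222) = -176*(-65 - 176) - 2*(-1395 + 46*(-222))/(-31 - 222) = -176*(-241) - 2*(-1395 - 10212)/(-253) = 42416 - 2*(-1)*(-11607)/253 = 42416 - 1*23214/253 = 42416 - 23214/253 = 10708034/253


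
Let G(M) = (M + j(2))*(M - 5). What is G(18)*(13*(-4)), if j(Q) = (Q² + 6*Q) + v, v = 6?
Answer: -27040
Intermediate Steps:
j(Q) = 6 + Q² + 6*Q (j(Q) = (Q² + 6*Q) + 6 = 6 + Q² + 6*Q)
G(M) = (-5 + M)*(22 + M) (G(M) = (M + (6 + 2² + 6*2))*(M - 5) = (M + (6 + 4 + 12))*(-5 + M) = (M + 22)*(-5 + M) = (22 + M)*(-5 + M) = (-5 + M)*(22 + M))
G(18)*(13*(-4)) = (-110 + 18² + 17*18)*(13*(-4)) = (-110 + 324 + 306)*(-52) = 520*(-52) = -27040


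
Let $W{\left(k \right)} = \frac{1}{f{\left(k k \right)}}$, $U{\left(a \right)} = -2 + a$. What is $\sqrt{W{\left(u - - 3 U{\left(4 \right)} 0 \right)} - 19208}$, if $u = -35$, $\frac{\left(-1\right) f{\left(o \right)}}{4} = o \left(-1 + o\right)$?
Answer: $\frac{i \sqrt{3916864627234}}{14280} \approx 138.59 i$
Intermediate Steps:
$f{\left(o \right)} = - 4 o \left(-1 + o\right)$
$W{\left(k \right)} = \frac{1}{4 k^{2} \left(1 - k^{2}\right)}$ ($W{\left(k \right)} = \frac{1}{4 k k \left(1 - k k\right)} = \frac{1}{4 k^{2} \left(1 - k^{2}\right)}$)
$\sqrt{W{\left(u - - 3 U{\left(4 \right)} 0 \right)} - 19208} = \sqrt{- \frac{1}{4 \left(-35 - - 3 \left(-2 + 4\right) 0\right)^{2} \left(-1 + \left(-35 - - 3 \left(-2 + 4\right) 0\right)^{2}\right)} - 19208} = \sqrt{- \frac{1}{4 \left(-35 - \left(-3\right) 2 \cdot 0\right)^{2} \left(-1 + \left(-35 - \left(-3\right) 2 \cdot 0\right)^{2}\right)} - 19208} = \sqrt{- \frac{1}{4 \left(-35 - \left(-6\right) 0\right)^{2} \left(-1 + \left(-35 - \left(-6\right) 0\right)^{2}\right)} - 19208} = \sqrt{- \frac{1}{4 \left(-35 - 0\right)^{2} \left(-1 + \left(-35 - 0\right)^{2}\right)} - 19208} = \sqrt{- \frac{1}{4 \left(-35 + 0\right)^{2} \left(-1 + \left(-35 + 0\right)^{2}\right)} - 19208} = \sqrt{- \frac{1}{4 \cdot 1225 \left(-1 + \left(-35\right)^{2}\right)} - 19208} = \sqrt{\left(- \frac{1}{4}\right) \frac{1}{1225} \frac{1}{-1 + 1225} - 19208} = \sqrt{\left(- \frac{1}{4}\right) \frac{1}{1225} \cdot \frac{1}{1224} - 19208} = \sqrt{- \frac{1}{5997600} - 19208} = \sqrt{- \frac{115201900801}{5997600}} = \frac{i \sqrt{3916864627234}}{14280}$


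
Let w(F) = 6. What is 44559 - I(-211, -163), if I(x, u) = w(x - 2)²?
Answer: 44523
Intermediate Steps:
I(x, u) = 36 (I(x, u) = 6² = 36)
44559 - I(-211, -163) = 44559 - 1*36 = 44559 - 36 = 44523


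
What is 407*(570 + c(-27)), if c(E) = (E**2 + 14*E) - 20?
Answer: 366707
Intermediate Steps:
c(E) = -20 + E**2 + 14*E
407*(570 + c(-27)) = 407*(570 + (-20 + (-27)**2 + 14*(-27))) = 407*(570 + (-20 + 729 - 378)) = 407*(570 + 331) = 407*901 = 366707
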